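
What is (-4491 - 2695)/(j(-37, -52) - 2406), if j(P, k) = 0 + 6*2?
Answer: 3593/1197 ≈ 3.0017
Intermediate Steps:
j(P, k) = 12 (j(P, k) = 0 + 12 = 12)
(-4491 - 2695)/(j(-37, -52) - 2406) = (-4491 - 2695)/(12 - 2406) = -7186/(-2394) = -7186*(-1/2394) = 3593/1197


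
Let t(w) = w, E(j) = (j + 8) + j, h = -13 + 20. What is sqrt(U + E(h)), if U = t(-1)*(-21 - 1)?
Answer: 2*sqrt(11) ≈ 6.6332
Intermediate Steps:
h = 7
E(j) = 8 + 2*j (E(j) = (8 + j) + j = 8 + 2*j)
U = 22 (U = -(-21 - 1) = -1*(-22) = 22)
sqrt(U + E(h)) = sqrt(22 + (8 + 2*7)) = sqrt(22 + (8 + 14)) = sqrt(22 + 22) = sqrt(44) = 2*sqrt(11)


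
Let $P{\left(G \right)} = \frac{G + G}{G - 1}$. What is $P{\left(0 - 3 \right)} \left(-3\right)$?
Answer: $- \frac{9}{2} \approx -4.5$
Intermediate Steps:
$P{\left(G \right)} = \frac{2 G}{-1 + G}$
$P{\left(0 - 3 \right)} \left(-3\right) = \frac{2 \left(0 - 3\right)}{-1 + \left(0 - 3\right)} \left(-3\right) = 2 \left(-3\right) \frac{1}{-1 - 3} \left(-3\right) = 2 \left(-3\right) \frac{1}{-4} \left(-3\right) = 2 \left(-3\right) \left(- \frac{1}{4}\right) \left(-3\right) = \frac{3}{2} \left(-3\right) = - \frac{9}{2}$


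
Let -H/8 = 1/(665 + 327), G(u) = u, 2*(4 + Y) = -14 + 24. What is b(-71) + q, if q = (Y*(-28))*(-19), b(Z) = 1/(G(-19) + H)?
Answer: 1253800/2357 ≈ 531.95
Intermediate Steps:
Y = 1 (Y = -4 + (-14 + 24)/2 = -4 + (½)*10 = -4 + 5 = 1)
H = -1/124 (H = -8/(665 + 327) = -8/992 = -8*1/992 = -1/124 ≈ -0.0080645)
b(Z) = -124/2357 (b(Z) = 1/(-19 - 1/124) = 1/(-2357/124) = -124/2357)
q = 532 (q = (1*(-28))*(-19) = -28*(-19) = 532)
b(-71) + q = -124/2357 + 532 = 1253800/2357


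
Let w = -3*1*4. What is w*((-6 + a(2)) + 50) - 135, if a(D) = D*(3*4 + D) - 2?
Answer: -975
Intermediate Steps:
a(D) = -2 + D*(12 + D) (a(D) = D*(12 + D) - 2 = -2 + D*(12 + D))
w = -12 (w = -3*4 = -12)
w*((-6 + a(2)) + 50) - 135 = -12*((-6 + (-2 + 2**2 + 12*2)) + 50) - 135 = -12*((-6 + (-2 + 4 + 24)) + 50) - 135 = -12*((-6 + 26) + 50) - 135 = -12*(20 + 50) - 135 = -12*70 - 135 = -840 - 135 = -975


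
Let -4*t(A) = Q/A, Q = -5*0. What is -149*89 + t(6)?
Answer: -13261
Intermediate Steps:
Q = 0
t(A) = 0 (t(A) = -0/A = -¼*0 = 0)
-149*89 + t(6) = -149*89 + 0 = -13261 + 0 = -13261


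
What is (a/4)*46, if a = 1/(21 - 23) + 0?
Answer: -23/4 ≈ -5.7500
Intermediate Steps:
a = -1/2 (a = 1/(-2) + 0 = -1/2 + 0 = -1/2 ≈ -0.50000)
(a/4)*46 = (-1/2/4)*46 = ((1/4)*(-1/2))*46 = -1/8*46 = -23/4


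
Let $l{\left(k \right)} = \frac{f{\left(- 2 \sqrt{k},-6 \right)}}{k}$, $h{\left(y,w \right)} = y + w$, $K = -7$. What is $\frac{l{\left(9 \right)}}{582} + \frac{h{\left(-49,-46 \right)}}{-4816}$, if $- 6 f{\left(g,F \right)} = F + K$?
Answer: $\frac{762067}{37839312} \approx 0.02014$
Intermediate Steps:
$h{\left(y,w \right)} = w + y$
$f{\left(g,F \right)} = \frac{7}{6} - \frac{F}{6}$ ($f{\left(g,F \right)} = - \frac{F - 7}{6} = - \frac{-7 + F}{6} = \frac{7}{6} - \frac{F}{6}$)
$l{\left(k \right)} = \frac{13}{6 k}$ ($l{\left(k \right)} = \frac{\frac{7}{6} - -1}{k} = \frac{\frac{7}{6} + 1}{k} = \frac{13}{6 k}$)
$\frac{l{\left(9 \right)}}{582} + \frac{h{\left(-49,-46 \right)}}{-4816} = \frac{\frac{13}{6} \cdot \frac{1}{9}}{582} + \frac{-46 - 49}{-4816} = \frac{13}{6} \cdot \frac{1}{9} \cdot \frac{1}{582} - - \frac{95}{4816} = \frac{13}{54} \cdot \frac{1}{582} + \frac{95}{4816} = \frac{13}{31428} + \frac{95}{4816} = \frac{762067}{37839312}$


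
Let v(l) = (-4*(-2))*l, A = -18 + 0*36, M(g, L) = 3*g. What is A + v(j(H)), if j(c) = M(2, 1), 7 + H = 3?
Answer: 30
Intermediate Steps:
H = -4 (H = -7 + 3 = -4)
j(c) = 6 (j(c) = 3*2 = 6)
A = -18 (A = -18 + 0 = -18)
v(l) = 8*l
A + v(j(H)) = -18 + 8*6 = -18 + 48 = 30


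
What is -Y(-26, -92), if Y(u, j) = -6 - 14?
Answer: 20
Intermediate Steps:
Y(u, j) = -20
-Y(-26, -92) = -1*(-20) = 20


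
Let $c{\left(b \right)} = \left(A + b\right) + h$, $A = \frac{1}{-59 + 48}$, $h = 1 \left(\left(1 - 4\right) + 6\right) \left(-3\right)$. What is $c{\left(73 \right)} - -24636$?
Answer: $\frac{271699}{11} \approx 24700.0$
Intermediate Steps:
$h = -9$ ($h = 1 \left(-3 + 6\right) \left(-3\right) = 1 \cdot 3 \left(-3\right) = 3 \left(-3\right) = -9$)
$A = - \frac{1}{11}$ ($A = \frac{1}{-11} = - \frac{1}{11} \approx -0.090909$)
$c{\left(b \right)} = - \frac{100}{11} + b$ ($c{\left(b \right)} = \left(- \frac{1}{11} + b\right) - 9 = - \frac{100}{11} + b$)
$c{\left(73 \right)} - -24636 = \left(- \frac{100}{11} + 73\right) - -24636 = \frac{703}{11} + 24636 = \frac{271699}{11}$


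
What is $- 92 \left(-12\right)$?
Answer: $1104$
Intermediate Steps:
$- 92 \left(-12\right) = \left(-1\right) \left(-1104\right) = 1104$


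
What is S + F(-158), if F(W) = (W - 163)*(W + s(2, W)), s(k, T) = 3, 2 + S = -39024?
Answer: 10729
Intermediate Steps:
S = -39026 (S = -2 - 39024 = -39026)
F(W) = (-163 + W)*(3 + W) (F(W) = (W - 163)*(W + 3) = (-163 + W)*(3 + W))
S + F(-158) = -39026 + (-489 + (-158)**2 - 160*(-158)) = -39026 + (-489 + 24964 + 25280) = -39026 + 49755 = 10729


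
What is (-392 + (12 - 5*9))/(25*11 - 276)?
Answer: 425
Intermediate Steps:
(-392 + (12 - 5*9))/(25*11 - 276) = (-392 + (12 - 45))/(275 - 276) = (-392 - 33)/(-1) = -425*(-1) = 425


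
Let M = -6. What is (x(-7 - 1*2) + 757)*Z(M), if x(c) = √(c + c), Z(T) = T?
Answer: -4542 - 18*I*√2 ≈ -4542.0 - 25.456*I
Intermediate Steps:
x(c) = √2*√c (x(c) = √(2*c) = √2*√c)
(x(-7 - 1*2) + 757)*Z(M) = (√2*√(-7 - 1*2) + 757)*(-6) = (√2*√(-7 - 2) + 757)*(-6) = (√2*√(-9) + 757)*(-6) = (√2*(3*I) + 757)*(-6) = (3*I*√2 + 757)*(-6) = (757 + 3*I*√2)*(-6) = -4542 - 18*I*√2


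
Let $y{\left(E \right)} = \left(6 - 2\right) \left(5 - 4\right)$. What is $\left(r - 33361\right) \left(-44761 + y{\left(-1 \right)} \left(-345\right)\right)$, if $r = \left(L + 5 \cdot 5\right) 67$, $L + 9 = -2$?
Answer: $1496029643$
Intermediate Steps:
$L = -11$ ($L = -9 - 2 = -11$)
$y{\left(E \right)} = 4$ ($y{\left(E \right)} = 4 \cdot 1 = 4$)
$r = 938$ ($r = \left(-11 + 5 \cdot 5\right) 67 = \left(-11 + 25\right) 67 = 14 \cdot 67 = 938$)
$\left(r - 33361\right) \left(-44761 + y{\left(-1 \right)} \left(-345\right)\right) = \left(938 - 33361\right) \left(-44761 + 4 \left(-345\right)\right) = - 32423 \left(-44761 - 1380\right) = \left(-32423\right) \left(-46141\right) = 1496029643$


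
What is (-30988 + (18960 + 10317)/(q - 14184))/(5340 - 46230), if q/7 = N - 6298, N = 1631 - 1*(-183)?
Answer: 1412214413/1863439080 ≈ 0.75785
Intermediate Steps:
N = 1814 (N = 1631 + 183 = 1814)
q = -31388 (q = 7*(1814 - 6298) = 7*(-4484) = -31388)
(-30988 + (18960 + 10317)/(q - 14184))/(5340 - 46230) = (-30988 + (18960 + 10317)/(-31388 - 14184))/(5340 - 46230) = (-30988 + 29277/(-45572))/(-40890) = (-30988 + 29277*(-1/45572))*(-1/40890) = (-30988 - 29277/45572)*(-1/40890) = -1412214413/45572*(-1/40890) = 1412214413/1863439080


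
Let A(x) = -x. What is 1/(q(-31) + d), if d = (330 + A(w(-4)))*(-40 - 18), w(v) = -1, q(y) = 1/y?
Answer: -31/595139 ≈ -5.2089e-5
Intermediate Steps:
d = -19198 (d = (330 - 1*(-1))*(-40 - 18) = (330 + 1)*(-58) = 331*(-58) = -19198)
1/(q(-31) + d) = 1/(1/(-31) - 19198) = 1/(-1/31 - 19198) = 1/(-595139/31) = -31/595139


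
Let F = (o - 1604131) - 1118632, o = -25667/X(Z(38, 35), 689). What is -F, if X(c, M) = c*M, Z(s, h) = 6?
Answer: 11255927909/4134 ≈ 2.7228e+6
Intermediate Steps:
X(c, M) = M*c
o = -25667/4134 (o = -25667/(689*6) = -25667/4134 ≈ -6.2088)
F = -11255927909/4134 (F = (-25667/4134 - 1604131) - 1118632 = -6631503221/4134 - 1118632 = -11255927909/4134 ≈ -2.7228e+6)
-F = -1*(-11255927909/4134) = 11255927909/4134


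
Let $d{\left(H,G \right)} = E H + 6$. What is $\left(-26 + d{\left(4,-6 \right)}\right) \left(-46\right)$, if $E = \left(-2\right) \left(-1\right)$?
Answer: $552$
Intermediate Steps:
$E = 2$
$d{\left(H,G \right)} = 6 + 2 H$ ($d{\left(H,G \right)} = 2 H + 6 = 6 + 2 H$)
$\left(-26 + d{\left(4,-6 \right)}\right) \left(-46\right) = \left(-26 + \left(6 + 2 \cdot 4\right)\right) \left(-46\right) = \left(-26 + \left(6 + 8\right)\right) \left(-46\right) = \left(-26 + 14\right) \left(-46\right) = \left(-12\right) \left(-46\right) = 552$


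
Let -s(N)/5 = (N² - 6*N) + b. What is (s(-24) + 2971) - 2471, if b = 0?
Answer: -3100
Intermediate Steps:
s(N) = -5*N² + 30*N (s(N) = -5*((N² - 6*N) + 0) = -5*(N² - 6*N) = -5*N² + 30*N)
(s(-24) + 2971) - 2471 = (5*(-24)*(6 - 1*(-24)) + 2971) - 2471 = (5*(-24)*(6 + 24) + 2971) - 2471 = (5*(-24)*30 + 2971) - 2471 = (-3600 + 2971) - 2471 = -629 - 2471 = -3100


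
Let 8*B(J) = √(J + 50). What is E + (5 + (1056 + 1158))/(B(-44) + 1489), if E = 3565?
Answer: 253034883897/70947869 - 8876*√6/70947869 ≈ 3566.5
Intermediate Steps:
B(J) = √(50 + J)/8 (B(J) = √(J + 50)/8 = √(50 + J)/8)
E + (5 + (1056 + 1158))/(B(-44) + 1489) = 3565 + (5 + (1056 + 1158))/(√(50 - 44)/8 + 1489) = 3565 + (5 + 2214)/(√6/8 + 1489) = 3565 + 2219/(1489 + √6/8)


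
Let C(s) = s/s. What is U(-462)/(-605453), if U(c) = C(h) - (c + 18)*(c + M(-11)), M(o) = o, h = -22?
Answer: 210011/605453 ≈ 0.34687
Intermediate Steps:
C(s) = 1
U(c) = 1 - (-11 + c)*(18 + c) (U(c) = 1 - (c + 18)*(c - 11) = 1 - (18 + c)*(-11 + c) = 1 - (-11 + c)*(18 + c))
U(-462)/(-605453) = (199 - 1*(-462)² - 7*(-462))/(-605453) = (199 - 1*213444 + 3234)*(-1/605453) = (199 - 213444 + 3234)*(-1/605453) = -210011*(-1/605453) = 210011/605453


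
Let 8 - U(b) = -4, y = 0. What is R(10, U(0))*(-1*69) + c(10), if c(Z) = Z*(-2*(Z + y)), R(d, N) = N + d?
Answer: -1718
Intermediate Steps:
U(b) = 12 (U(b) = 8 - 1*(-4) = 8 + 4 = 12)
c(Z) = -2*Z**2 (c(Z) = Z*(-2*(Z + 0)) = Z*(-2*Z) = -2*Z**2)
R(10, U(0))*(-1*69) + c(10) = (12 + 10)*(-1*69) - 2*10**2 = 22*(-69) - 2*100 = -1518 - 200 = -1718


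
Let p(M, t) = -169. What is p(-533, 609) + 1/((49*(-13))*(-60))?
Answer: -6459179/38220 ≈ -169.00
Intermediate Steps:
p(-533, 609) + 1/((49*(-13))*(-60)) = -169 + 1/((49*(-13))*(-60)) = -169 + 1/(-637*(-60)) = -169 + 1/38220 = -6459179/38220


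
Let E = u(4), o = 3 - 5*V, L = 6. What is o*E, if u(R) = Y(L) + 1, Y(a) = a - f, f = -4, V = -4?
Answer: 253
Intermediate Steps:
o = 23 (o = 3 - 5*(-4) = 3 + 20 = 23)
Y(a) = 4 + a (Y(a) = a - 1*(-4) = a + 4 = 4 + a)
u(R) = 11 (u(R) = (4 + 6) + 1 = 10 + 1 = 11)
E = 11
o*E = 23*11 = 253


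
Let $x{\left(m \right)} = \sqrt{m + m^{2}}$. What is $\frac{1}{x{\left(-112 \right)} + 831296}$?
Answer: $\frac{51956}{43190814199} - \frac{\sqrt{777}}{172763256796} \approx 1.2028 \cdot 10^{-6}$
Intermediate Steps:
$\frac{1}{x{\left(-112 \right)} + 831296} = \frac{1}{\sqrt{- 112 \left(1 - 112\right)} + 831296} = \frac{1}{\sqrt{\left(-112\right) \left(-111\right)} + 831296} = \frac{1}{\sqrt{12432} + 831296} = \frac{1}{4 \sqrt{777} + 831296} = \frac{1}{831296 + 4 \sqrt{777}}$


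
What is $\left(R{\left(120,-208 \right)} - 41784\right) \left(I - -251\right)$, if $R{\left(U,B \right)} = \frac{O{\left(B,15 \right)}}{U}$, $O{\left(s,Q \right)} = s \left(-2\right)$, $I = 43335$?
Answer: $- \frac{27315694888}{15} \approx -1.821 \cdot 10^{9}$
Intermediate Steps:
$O{\left(s,Q \right)} = - 2 s$
$R{\left(U,B \right)} = - \frac{2 B}{U}$ ($R{\left(U,B \right)} = \frac{\left(-2\right) B}{U} = - \frac{2 B}{U}$)
$\left(R{\left(120,-208 \right)} - 41784\right) \left(I - -251\right) = \left(\left(-2\right) \left(-208\right) \frac{1}{120} - 41784\right) \left(43335 - -251\right) = \left(\left(-2\right) \left(-208\right) \frac{1}{120} - 41784\right) \left(43335 + \left(360 - 109\right)\right) = \left(\frac{52}{15} - 41784\right) \left(43335 + 251\right) = \left(- \frac{626708}{15}\right) 43586 = - \frac{27315694888}{15}$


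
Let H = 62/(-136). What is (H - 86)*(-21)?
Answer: 123459/68 ≈ 1815.6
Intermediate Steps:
H = -31/68 (H = 62*(-1/136) = -31/68 ≈ -0.45588)
(H - 86)*(-21) = (-31/68 - 86)*(-21) = -5879/68*(-21) = 123459/68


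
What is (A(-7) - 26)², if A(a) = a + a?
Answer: 1600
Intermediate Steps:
A(a) = 2*a
(A(-7) - 26)² = (2*(-7) - 26)² = (-14 - 26)² = (-40)² = 1600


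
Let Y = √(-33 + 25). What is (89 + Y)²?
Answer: 7913 + 356*I*√2 ≈ 7913.0 + 503.46*I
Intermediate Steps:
Y = 2*I*√2 (Y = √(-8) = 2*I*√2 ≈ 2.8284*I)
(89 + Y)² = (89 + 2*I*√2)²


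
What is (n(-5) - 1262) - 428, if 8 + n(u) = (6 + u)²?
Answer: -1697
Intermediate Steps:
n(u) = -8 + (6 + u)²
(n(-5) - 1262) - 428 = ((-8 + (6 - 5)²) - 1262) - 428 = ((-8 + 1²) - 1262) - 428 = ((-8 + 1) - 1262) - 428 = (-7 - 1262) - 428 = -1269 - 428 = -1697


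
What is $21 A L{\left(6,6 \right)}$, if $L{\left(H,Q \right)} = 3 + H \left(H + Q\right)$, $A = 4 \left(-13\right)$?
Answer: $-81900$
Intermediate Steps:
$A = -52$
$21 A L{\left(6,6 \right)} = 21 \left(-52\right) \left(3 + 6^{2} + 6 \cdot 6\right) = - 1092 \left(3 + 36 + 36\right) = \left(-1092\right) 75 = -81900$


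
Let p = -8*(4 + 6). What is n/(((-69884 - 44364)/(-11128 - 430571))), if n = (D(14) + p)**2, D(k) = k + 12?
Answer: 321998571/28562 ≈ 11274.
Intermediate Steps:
D(k) = 12 + k
p = -80 (p = -8*10 = -80)
n = 2916 (n = ((12 + 14) - 80)**2 = (26 - 80)**2 = (-54)**2 = 2916)
n/(((-69884 - 44364)/(-11128 - 430571))) = 2916/(((-69884 - 44364)/(-11128 - 430571))) = 2916/((-114248/(-441699))) = 2916/((-114248*(-1/441699))) = 2916/(114248/441699) = 2916*(441699/114248) = 321998571/28562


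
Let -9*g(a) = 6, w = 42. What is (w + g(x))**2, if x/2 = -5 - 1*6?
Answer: 15376/9 ≈ 1708.4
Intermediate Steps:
x = -22 (x = 2*(-5 - 1*6) = 2*(-5 - 6) = 2*(-11) = -22)
g(a) = -2/3 (g(a) = -1/9*6 = -2/3)
(w + g(x))**2 = (42 - 2/3)**2 = (124/3)**2 = 15376/9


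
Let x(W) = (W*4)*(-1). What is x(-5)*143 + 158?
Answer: 3018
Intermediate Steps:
x(W) = -4*W (x(W) = (4*W)*(-1) = -4*W)
x(-5)*143 + 158 = -4*(-5)*143 + 158 = 20*143 + 158 = 2860 + 158 = 3018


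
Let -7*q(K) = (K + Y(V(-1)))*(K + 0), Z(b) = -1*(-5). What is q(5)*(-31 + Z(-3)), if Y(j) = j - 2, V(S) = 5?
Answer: 1040/7 ≈ 148.57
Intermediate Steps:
Z(b) = 5
Y(j) = -2 + j
q(K) = -K*(3 + K)/7 (q(K) = -(K + (-2 + 5))*(K + 0)/7 = -(K + 3)*K/7 = -(3 + K)*K/7 = -K*(3 + K)/7)
q(5)*(-31 + Z(-3)) = (-1/7*5*(3 + 5))*(-31 + 5) = -1/7*5*8*(-26) = -40/7*(-26) = 1040/7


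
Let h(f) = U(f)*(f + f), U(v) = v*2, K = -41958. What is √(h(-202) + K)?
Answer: √121258 ≈ 348.22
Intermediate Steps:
U(v) = 2*v
h(f) = 4*f² (h(f) = (2*f)*(f + f) = (2*f)*(2*f) = 4*f²)
√(h(-202) + K) = √(4*(-202)² - 41958) = √(4*40804 - 41958) = √(163216 - 41958) = √121258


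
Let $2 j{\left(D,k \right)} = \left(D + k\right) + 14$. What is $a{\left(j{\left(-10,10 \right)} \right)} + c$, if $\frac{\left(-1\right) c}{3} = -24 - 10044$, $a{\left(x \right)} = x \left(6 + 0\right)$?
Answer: $30246$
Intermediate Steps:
$j{\left(D,k \right)} = 7 + \frac{D}{2} + \frac{k}{2}$ ($j{\left(D,k \right)} = \frac{\left(D + k\right) + 14}{2} = \frac{14 + D + k}{2} = 7 + \frac{D}{2} + \frac{k}{2}$)
$a{\left(x \right)} = 6 x$ ($a{\left(x \right)} = x 6 = 6 x$)
$c = 30204$ ($c = - 3 \left(-24 - 10044\right) = \left(-3\right) \left(-10068\right) = 30204$)
$a{\left(j{\left(-10,10 \right)} \right)} + c = 6 \left(7 + \frac{1}{2} \left(-10\right) + \frac{1}{2} \cdot 10\right) + 30204 = 6 \left(7 - 5 + 5\right) + 30204 = 6 \cdot 7 + 30204 = 42 + 30204 = 30246$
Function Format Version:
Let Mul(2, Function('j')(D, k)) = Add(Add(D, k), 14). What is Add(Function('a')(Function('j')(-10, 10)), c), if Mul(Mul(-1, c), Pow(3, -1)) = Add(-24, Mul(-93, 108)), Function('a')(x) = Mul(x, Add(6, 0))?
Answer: 30246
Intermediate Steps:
Function('j')(D, k) = Add(7, Mul(Rational(1, 2), D), Mul(Rational(1, 2), k)) (Function('j')(D, k) = Mul(Rational(1, 2), Add(Add(D, k), 14)) = Mul(Rational(1, 2), Add(14, D, k)) = Add(7, Mul(Rational(1, 2), D), Mul(Rational(1, 2), k)))
Function('a')(x) = Mul(6, x) (Function('a')(x) = Mul(x, 6) = Mul(6, x))
c = 30204 (c = Mul(-3, Add(-24, Mul(-93, 108))) = Mul(-3, Add(-24, -10044)) = Mul(-3, -10068) = 30204)
Add(Function('a')(Function('j')(-10, 10)), c) = Add(Mul(6, Add(7, Mul(Rational(1, 2), -10), Mul(Rational(1, 2), 10))), 30204) = Add(Mul(6, Add(7, -5, 5)), 30204) = Add(Mul(6, 7), 30204) = Add(42, 30204) = 30246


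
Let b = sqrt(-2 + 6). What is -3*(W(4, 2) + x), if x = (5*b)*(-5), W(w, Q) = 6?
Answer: 132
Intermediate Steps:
b = 2 (b = sqrt(4) = 2)
x = -50 (x = (5*2)*(-5) = 10*(-5) = -50)
-3*(W(4, 2) + x) = -3*(6 - 50) = -3*(-44) = 132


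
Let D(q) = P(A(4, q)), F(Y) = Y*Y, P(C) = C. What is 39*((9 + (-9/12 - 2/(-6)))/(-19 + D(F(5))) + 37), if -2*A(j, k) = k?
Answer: 180479/126 ≈ 1432.4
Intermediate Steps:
A(j, k) = -k/2
F(Y) = Y²
D(q) = -q/2
39*((9 + (-9/12 - 2/(-6)))/(-19 + D(F(5))) + 37) = 39*((9 + (-9/12 - 2/(-6)))/(-19 - ½*5²) + 37) = 39*((9 + (-9*1/12 - 2*(-⅙)))/(-19 - ½*25) + 37) = 39*((9 + (-¾ + ⅓))/(-19 - 25/2) + 37) = 39*((9 - 5/12)/(-63/2) + 37) = 39*((103/12)*(-2/63) + 37) = 39*(-103/378 + 37) = 39*(13883/378) = 180479/126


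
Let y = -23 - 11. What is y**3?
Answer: -39304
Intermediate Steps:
y = -34
y**3 = (-34)**3 = -39304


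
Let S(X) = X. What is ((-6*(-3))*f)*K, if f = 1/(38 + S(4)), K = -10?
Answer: -30/7 ≈ -4.2857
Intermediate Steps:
f = 1/42 (f = 1/(38 + 4) = 1/42 ≈ 0.023810)
((-6*(-3))*f)*K = (-6*(-3)*(1/42))*(-10) = (-1*(-18)*(1/42))*(-10) = (18*(1/42))*(-10) = (3/7)*(-10) = -30/7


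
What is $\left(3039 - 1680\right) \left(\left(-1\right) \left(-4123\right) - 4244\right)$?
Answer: $-164439$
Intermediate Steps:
$\left(3039 - 1680\right) \left(\left(-1\right) \left(-4123\right) - 4244\right) = 1359 \left(4123 - 4244\right) = 1359 \left(-121\right) = -164439$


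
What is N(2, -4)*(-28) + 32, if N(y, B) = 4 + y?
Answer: -136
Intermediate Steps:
N(2, -4)*(-28) + 32 = (4 + 2)*(-28) + 32 = 6*(-28) + 32 = -168 + 32 = -136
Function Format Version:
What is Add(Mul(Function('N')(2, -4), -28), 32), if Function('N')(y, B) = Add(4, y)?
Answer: -136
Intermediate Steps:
Add(Mul(Function('N')(2, -4), -28), 32) = Add(Mul(Add(4, 2), -28), 32) = Add(Mul(6, -28), 32) = Add(-168, 32) = -136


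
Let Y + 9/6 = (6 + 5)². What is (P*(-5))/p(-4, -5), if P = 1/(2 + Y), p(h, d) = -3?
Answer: 10/729 ≈ 0.013717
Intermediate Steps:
Y = 239/2 (Y = -3/2 + (6 + 5)² = -3/2 + 11² = -3/2 + 121 = 239/2 ≈ 119.50)
P = 2/243 (P = 1/(2 + 239/2) = 1/(243/2) = 2/243 ≈ 0.0082304)
(P*(-5))/p(-4, -5) = ((2/243)*(-5))/(-3) = -10/243*(-⅓) = 10/729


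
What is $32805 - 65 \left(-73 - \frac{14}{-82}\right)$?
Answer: $\frac{1539095}{41} \approx 37539.0$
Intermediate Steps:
$32805 - 65 \left(-73 - \frac{14}{-82}\right) = 32805 - 65 \left(-73 - - \frac{7}{41}\right) = 32805 - 65 \left(-73 + \frac{7}{41}\right) = 32805 - - \frac{194090}{41} = 32805 + \frac{194090}{41} = \frac{1539095}{41}$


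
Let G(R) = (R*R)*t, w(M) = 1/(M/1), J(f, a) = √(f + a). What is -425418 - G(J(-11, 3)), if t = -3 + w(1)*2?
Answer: -425426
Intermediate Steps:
J(f, a) = √(a + f)
w(M) = 1/M (w(M) = 1/(M*1) = 1/M)
t = -1 (t = -3 + 2/1 = -3 + 1*2 = -3 + 2 = -1)
G(R) = -R² (G(R) = (R*R)*(-1) = R²*(-1) = -R²)
-425418 - G(J(-11, 3)) = -425418 - (-1)*(√(3 - 11))² = -425418 - (-1)*(√(-8))² = -425418 - (-1)*(2*I*√2)² = -425418 - (-1)*(-8) = -425418 - 1*8 = -425418 - 8 = -425426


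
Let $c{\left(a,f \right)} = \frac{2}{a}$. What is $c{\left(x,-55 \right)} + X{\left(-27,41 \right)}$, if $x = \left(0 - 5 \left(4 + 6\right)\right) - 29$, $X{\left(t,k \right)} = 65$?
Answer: $\frac{5133}{79} \approx 64.975$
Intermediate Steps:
$x = -79$ ($x = \left(0 - 50\right) - 29 = -50 - 29 = -79$)
$c{\left(x,-55 \right)} + X{\left(-27,41 \right)} = \frac{2}{-79} + 65 = 2 \left(- \frac{1}{79}\right) + 65 = - \frac{2}{79} + 65 = \frac{5133}{79}$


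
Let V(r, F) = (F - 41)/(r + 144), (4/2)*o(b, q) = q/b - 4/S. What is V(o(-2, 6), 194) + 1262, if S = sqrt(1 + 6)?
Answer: 718131928/568559 + 1224*sqrt(7)/568559 ≈ 1263.1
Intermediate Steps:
S = sqrt(7) ≈ 2.6458
o(b, q) = -2*sqrt(7)/7 + q/(2*b) (o(b, q) = (q/b - 4*sqrt(7)/7)/2 = (-4*sqrt(7)/7 + q/b)/2 = -2*sqrt(7)/7 + q/(2*b))
V(r, F) = (-41 + F)/(144 + r)
V(o(-2, 6), 194) + 1262 = (-41 + 194)/(144 + (-2*sqrt(7)/7 + (1/2)*6/(-2))) + 1262 = 153/(144 + (-2*sqrt(7)/7 + (1/2)*6*(-1/2))) + 1262 = 153/(144 + (-2*sqrt(7)/7 - 3/2)) + 1262 = 153/(144 + (-3/2 - 2*sqrt(7)/7)) + 1262 = 153/(285/2 - 2*sqrt(7)/7) + 1262 = 1262 + 153/(285/2 - 2*sqrt(7)/7)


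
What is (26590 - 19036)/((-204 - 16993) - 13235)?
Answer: -1259/5072 ≈ -0.24823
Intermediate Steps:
(26590 - 19036)/((-204 - 16993) - 13235) = 7554/(-17197 - 13235) = 7554/(-30432) = 7554*(-1/30432) = -1259/5072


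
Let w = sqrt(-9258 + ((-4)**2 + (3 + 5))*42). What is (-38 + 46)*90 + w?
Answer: 720 + 5*I*sqrt(330) ≈ 720.0 + 90.829*I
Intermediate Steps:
w = 5*I*sqrt(330) (w = sqrt(-9258 + (16 + 8)*42) = sqrt(-9258 + 24*42) = sqrt(-9258 + 1008) = sqrt(-8250) = 5*I*sqrt(330) ≈ 90.829*I)
(-38 + 46)*90 + w = (-38 + 46)*90 + 5*I*sqrt(330) = 8*90 + 5*I*sqrt(330) = 720 + 5*I*sqrt(330)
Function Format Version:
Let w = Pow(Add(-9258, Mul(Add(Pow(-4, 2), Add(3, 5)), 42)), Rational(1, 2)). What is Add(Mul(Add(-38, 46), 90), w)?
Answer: Add(720, Mul(5, I, Pow(330, Rational(1, 2)))) ≈ Add(720.00, Mul(90.829, I))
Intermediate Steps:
w = Mul(5, I, Pow(330, Rational(1, 2))) (w = Pow(Add(-9258, Mul(Add(16, 8), 42)), Rational(1, 2)) = Pow(Add(-9258, Mul(24, 42)), Rational(1, 2)) = Pow(Add(-9258, 1008), Rational(1, 2)) = Pow(-8250, Rational(1, 2)) = Mul(5, I, Pow(330, Rational(1, 2))) ≈ Mul(90.829, I))
Add(Mul(Add(-38, 46), 90), w) = Add(Mul(Add(-38, 46), 90), Mul(5, I, Pow(330, Rational(1, 2)))) = Add(Mul(8, 90), Mul(5, I, Pow(330, Rational(1, 2)))) = Add(720, Mul(5, I, Pow(330, Rational(1, 2))))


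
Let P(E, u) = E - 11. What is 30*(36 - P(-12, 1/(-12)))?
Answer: 1770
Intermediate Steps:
P(E, u) = -11 + E
30*(36 - P(-12, 1/(-12))) = 30*(36 - (-11 - 12)) = 30*(36 - 1*(-23)) = 30*(36 + 23) = 30*59 = 1770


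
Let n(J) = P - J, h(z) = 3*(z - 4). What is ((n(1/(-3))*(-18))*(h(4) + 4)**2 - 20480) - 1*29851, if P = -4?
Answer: -49275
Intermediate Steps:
h(z) = -12 + 3*z (h(z) = 3*(-4 + z) = -12 + 3*z)
n(J) = -4 - J
((n(1/(-3))*(-18))*(h(4) + 4)**2 - 20480) - 1*29851 = (((-4 - 1/(-3))*(-18))*((-12 + 3*4) + 4)**2 - 20480) - 1*29851 = (((-4 - (-1)/3)*(-18))*((-12 + 12) + 4)**2 - 20480) - 29851 = (((-4 - 1*(-1/3))*(-18))*(0 + 4)**2 - 20480) - 29851 = (((-4 + 1/3)*(-18))*4**2 - 20480) - 29851 = (-11/3*(-18)*16 - 20480) - 29851 = (66*16 - 20480) - 29851 = (1056 - 20480) - 29851 = -19424 - 29851 = -49275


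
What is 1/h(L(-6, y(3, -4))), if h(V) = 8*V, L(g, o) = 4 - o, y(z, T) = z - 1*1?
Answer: 1/16 ≈ 0.062500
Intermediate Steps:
y(z, T) = -1 + z (y(z, T) = z - 1 = -1 + z)
1/h(L(-6, y(3, -4))) = 1/(8*(4 - (-1 + 3))) = 1/(8*(4 - 1*2)) = 1/(8*(4 - 2)) = 1/(8*2) = 1/16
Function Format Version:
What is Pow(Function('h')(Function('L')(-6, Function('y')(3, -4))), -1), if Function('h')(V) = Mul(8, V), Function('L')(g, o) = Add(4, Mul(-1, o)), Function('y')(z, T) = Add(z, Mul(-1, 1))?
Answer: Rational(1, 16) ≈ 0.062500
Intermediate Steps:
Function('y')(z, T) = Add(-1, z) (Function('y')(z, T) = Add(z, -1) = Add(-1, z))
Pow(Function('h')(Function('L')(-6, Function('y')(3, -4))), -1) = Pow(Mul(8, Add(4, Mul(-1, Add(-1, 3)))), -1) = Pow(Mul(8, Add(4, Mul(-1, 2))), -1) = Pow(Mul(8, Add(4, -2)), -1) = Pow(Mul(8, 2), -1) = Pow(16, -1) = Rational(1, 16)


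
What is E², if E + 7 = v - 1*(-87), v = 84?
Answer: 26896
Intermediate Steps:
E = 164 (E = -7 + (84 - 1*(-87)) = -7 + (84 + 87) = -7 + 171 = 164)
E² = 164² = 26896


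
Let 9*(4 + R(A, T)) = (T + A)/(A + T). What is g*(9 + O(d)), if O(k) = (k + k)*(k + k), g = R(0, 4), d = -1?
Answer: -455/9 ≈ -50.556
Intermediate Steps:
R(A, T) = -35/9 (R(A, T) = -4 + ((T + A)/(A + T))/9 = -4 + ((A + T)/(A + T))/9 = -4 + (⅑)*1 = -4 + ⅑ = -35/9)
g = -35/9 ≈ -3.8889
O(k) = 4*k² (O(k) = (2*k)*(2*k) = 4*k²)
g*(9 + O(d)) = -35*(9 + 4*(-1)²)/9 = -35*(9 + 4*1)/9 = -35*(9 + 4)/9 = -35/9*13 = -455/9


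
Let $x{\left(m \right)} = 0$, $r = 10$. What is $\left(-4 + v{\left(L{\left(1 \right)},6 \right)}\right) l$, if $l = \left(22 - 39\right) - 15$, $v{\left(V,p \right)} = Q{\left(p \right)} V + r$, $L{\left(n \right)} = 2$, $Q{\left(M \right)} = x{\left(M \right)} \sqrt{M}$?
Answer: $-192$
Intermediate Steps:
$Q{\left(M \right)} = 0$ ($Q{\left(M \right)} = 0 \sqrt{M} = 0$)
$v{\left(V,p \right)} = 10$ ($v{\left(V,p \right)} = 0 V + 10 = 0 + 10 = 10$)
$l = -32$ ($l = -17 - 15 = -32$)
$\left(-4 + v{\left(L{\left(1 \right)},6 \right)}\right) l = \left(-4 + 10\right) \left(-32\right) = 6 \left(-32\right) = -192$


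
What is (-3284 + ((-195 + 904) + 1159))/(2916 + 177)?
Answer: -472/1031 ≈ -0.45781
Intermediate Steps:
(-3284 + ((-195 + 904) + 1159))/(2916 + 177) = (-3284 + (709 + 1159))/3093 = (-3284 + 1868)*(1/3093) = -1416*1/3093 = -472/1031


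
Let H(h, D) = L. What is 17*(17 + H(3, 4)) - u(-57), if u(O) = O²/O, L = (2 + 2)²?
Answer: 618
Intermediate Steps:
L = 16 (L = 4² = 16)
H(h, D) = 16
u(O) = O
17*(17 + H(3, 4)) - u(-57) = 17*(17 + 16) - 1*(-57) = 17*33 + 57 = 561 + 57 = 618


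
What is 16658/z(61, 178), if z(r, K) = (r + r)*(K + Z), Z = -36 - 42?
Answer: 8329/6100 ≈ 1.3654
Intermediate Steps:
Z = -78
z(r, K) = 2*r*(-78 + K) (z(r, K) = (r + r)*(K - 78) = (2*r)*(-78 + K) = 2*r*(-78 + K))
16658/z(61, 178) = 16658/((2*61*(-78 + 178))) = 16658/((2*61*100)) = 16658/12200 = 16658*(1/12200) = 8329/6100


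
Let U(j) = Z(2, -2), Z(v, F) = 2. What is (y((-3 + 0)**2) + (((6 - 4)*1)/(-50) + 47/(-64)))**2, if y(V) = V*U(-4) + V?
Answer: 1760725521/2560000 ≈ 687.78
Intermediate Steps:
U(j) = 2
y(V) = 3*V (y(V) = V*2 + V = 2*V + V = 3*V)
(y((-3 + 0)**2) + (((6 - 4)*1)/(-50) + 47/(-64)))**2 = (3*(-3 + 0)**2 + (((6 - 4)*1)/(-50) + 47/(-64)))**2 = (3*(-3)**2 + ((2*1)*(-1/50) + 47*(-1/64)))**2 = (3*9 + (2*(-1/50) - 47/64))**2 = (27 + (-1/25 - 47/64))**2 = (27 - 1239/1600)**2 = (41961/1600)**2 = 1760725521/2560000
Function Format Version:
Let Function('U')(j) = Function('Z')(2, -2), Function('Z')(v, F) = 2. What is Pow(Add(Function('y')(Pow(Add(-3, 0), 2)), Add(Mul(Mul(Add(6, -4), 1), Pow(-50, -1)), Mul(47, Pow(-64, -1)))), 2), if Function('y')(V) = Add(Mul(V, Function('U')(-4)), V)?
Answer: Rational(1760725521, 2560000) ≈ 687.78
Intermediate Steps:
Function('U')(j) = 2
Function('y')(V) = Mul(3, V) (Function('y')(V) = Add(Mul(V, 2), V) = Add(Mul(2, V), V) = Mul(3, V))
Pow(Add(Function('y')(Pow(Add(-3, 0), 2)), Add(Mul(Mul(Add(6, -4), 1), Pow(-50, -1)), Mul(47, Pow(-64, -1)))), 2) = Pow(Add(Mul(3, Pow(Add(-3, 0), 2)), Add(Mul(Mul(Add(6, -4), 1), Pow(-50, -1)), Mul(47, Pow(-64, -1)))), 2) = Pow(Add(Mul(3, Pow(-3, 2)), Add(Mul(Mul(2, 1), Rational(-1, 50)), Mul(47, Rational(-1, 64)))), 2) = Pow(Add(Mul(3, 9), Add(Mul(2, Rational(-1, 50)), Rational(-47, 64))), 2) = Pow(Add(27, Add(Rational(-1, 25), Rational(-47, 64))), 2) = Pow(Add(27, Rational(-1239, 1600)), 2) = Pow(Rational(41961, 1600), 2) = Rational(1760725521, 2560000)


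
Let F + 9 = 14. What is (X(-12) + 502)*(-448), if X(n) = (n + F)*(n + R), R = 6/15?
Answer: -1306368/5 ≈ -2.6127e+5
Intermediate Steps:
F = 5 (F = -9 + 14 = 5)
R = ⅖ (R = 6*(1/15) = ⅖ ≈ 0.40000)
X(n) = (5 + n)*(⅖ + n) (X(n) = (n + 5)*(n + ⅖) = (5 + n)*(⅖ + n))
(X(-12) + 502)*(-448) = ((2 + (-12)² + (27/5)*(-12)) + 502)*(-448) = ((2 + 144 - 324/5) + 502)*(-448) = (406/5 + 502)*(-448) = (2916/5)*(-448) = -1306368/5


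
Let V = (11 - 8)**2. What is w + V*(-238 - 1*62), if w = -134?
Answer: -2834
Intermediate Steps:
V = 9 (V = 3**2 = 9)
w + V*(-238 - 1*62) = -134 + 9*(-238 - 1*62) = -134 + 9*(-238 - 62) = -134 + 9*(-300) = -134 - 2700 = -2834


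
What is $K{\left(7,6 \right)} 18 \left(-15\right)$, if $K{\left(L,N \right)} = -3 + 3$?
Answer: $0$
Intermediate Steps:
$K{\left(L,N \right)} = 0$
$K{\left(7,6 \right)} 18 \left(-15\right) = 0 \cdot 18 \left(-15\right) = 0 \left(-15\right) = 0$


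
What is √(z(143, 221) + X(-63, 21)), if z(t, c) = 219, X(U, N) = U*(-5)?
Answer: √534 ≈ 23.108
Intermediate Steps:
X(U, N) = -5*U
√(z(143, 221) + X(-63, 21)) = √(219 - 5*(-63)) = √(219 + 315) = √534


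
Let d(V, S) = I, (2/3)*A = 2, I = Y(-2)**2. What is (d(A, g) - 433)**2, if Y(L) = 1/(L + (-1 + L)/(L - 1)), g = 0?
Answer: 186624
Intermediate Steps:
Y(L) = 1/(1 + L) (Y(L) = 1/(L + (-1 + L)/(-1 + L)) = 1/(L + 1) = 1/(1 + L))
I = 1 (I = (1/(1 - 2))**2 = (1/(-1))**2 = (-1)**2 = 1)
A = 3 (A = (3/2)*2 = 3)
d(V, S) = 1
(d(A, g) - 433)**2 = (1 - 433)**2 = (-432)**2 = 186624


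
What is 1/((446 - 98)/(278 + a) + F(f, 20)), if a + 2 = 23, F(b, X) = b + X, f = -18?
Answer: 299/946 ≈ 0.31607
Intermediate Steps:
F(b, X) = X + b
a = 21 (a = -2 + 23 = 21)
1/((446 - 98)/(278 + a) + F(f, 20)) = 1/((446 - 98)/(278 + 21) + (20 - 18)) = 1/(348/299 + 2) = 1/(946/299) = 299/946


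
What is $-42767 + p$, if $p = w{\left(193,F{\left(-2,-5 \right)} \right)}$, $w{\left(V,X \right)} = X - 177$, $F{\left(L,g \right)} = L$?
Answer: $-42946$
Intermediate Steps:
$w{\left(V,X \right)} = -177 + X$
$p = -179$ ($p = -177 - 2 = -179$)
$-42767 + p = -42767 - 179 = -42946$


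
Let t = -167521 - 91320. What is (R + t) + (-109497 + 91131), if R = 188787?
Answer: -88420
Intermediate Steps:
t = -258841
(R + t) + (-109497 + 91131) = (188787 - 258841) + (-109497 + 91131) = -70054 - 18366 = -88420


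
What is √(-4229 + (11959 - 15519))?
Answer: I*√7789 ≈ 88.255*I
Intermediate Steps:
√(-4229 + (11959 - 15519)) = √(-4229 - 3560) = √(-7789) = I*√7789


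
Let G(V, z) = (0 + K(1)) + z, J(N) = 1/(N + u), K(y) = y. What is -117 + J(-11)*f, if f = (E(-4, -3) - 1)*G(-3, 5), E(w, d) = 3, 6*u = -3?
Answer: -2715/23 ≈ -118.04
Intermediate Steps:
u = -1/2 (u = (1/6)*(-3) = -1/2 ≈ -0.50000)
J(N) = 1/(-1/2 + N) (J(N) = 1/(N - 1/2) = 1/(-1/2 + N))
G(V, z) = 1 + z (G(V, z) = (0 + 1) + z = 1 + z)
f = 12 (f = (3 - 1)*(1 + 5) = 2*6 = 12)
-117 + J(-11)*f = -117 + (2/(-1 + 2*(-11)))*12 = -117 + (2/(-1 - 22))*12 = -117 + (2/(-23))*12 = -117 + (2*(-1/23))*12 = -117 - 2/23*12 = -117 - 24/23 = -2715/23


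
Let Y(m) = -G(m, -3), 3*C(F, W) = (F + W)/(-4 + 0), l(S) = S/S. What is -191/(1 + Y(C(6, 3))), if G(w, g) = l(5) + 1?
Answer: 191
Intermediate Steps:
l(S) = 1
C(F, W) = -F/12 - W/12 (C(F, W) = ((F + W)/(-4 + 0))/3 = ((F + W)/(-4))/3 = ((F + W)*(-¼))/3 = (-F/4 - W/4)/3 = -F/12 - W/12)
G(w, g) = 2 (G(w, g) = 1 + 1 = 2)
Y(m) = -2 (Y(m) = -1*2 = -2)
-191/(1 + Y(C(6, 3))) = -191/(1 - 2) = -191/(-1) = -1*(-191) = 191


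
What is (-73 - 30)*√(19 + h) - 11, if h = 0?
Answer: -11 - 103*√19 ≈ -459.97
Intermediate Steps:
(-73 - 30)*√(19 + h) - 11 = (-73 - 30)*√(19 + 0) - 11 = -103*√19 - 11 = -11 - 103*√19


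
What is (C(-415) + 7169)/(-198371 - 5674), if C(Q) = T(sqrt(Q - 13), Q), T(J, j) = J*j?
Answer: -7169/204045 + 166*I*sqrt(107)/40809 ≈ -0.035134 + 0.042077*I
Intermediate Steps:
C(Q) = Q*sqrt(-13 + Q) (C(Q) = sqrt(Q - 13)*Q = sqrt(-13 + Q)*Q = Q*sqrt(-13 + Q))
(C(-415) + 7169)/(-198371 - 5674) = (-415*sqrt(-13 - 415) + 7169)/(-198371 - 5674) = (-830*I*sqrt(107) + 7169)/(-204045) = (-830*I*sqrt(107) + 7169)*(-1/204045) = (7169 - 830*I*sqrt(107))*(-1/204045) = -7169/204045 + 166*I*sqrt(107)/40809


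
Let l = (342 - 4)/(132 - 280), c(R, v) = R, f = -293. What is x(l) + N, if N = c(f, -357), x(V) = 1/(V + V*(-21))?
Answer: -495133/1690 ≈ -292.98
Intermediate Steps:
l = -169/74 (l = 338/(-148) = 338*(-1/148) = -169/74 ≈ -2.2838)
x(V) = -1/(20*V) (x(V) = 1/(V - 21*V) = 1/(-20*V) = -1/(20*V))
N = -293
x(l) + N = -1/(20*(-169/74)) - 293 = -1/20*(-74/169) - 293 = 37/1690 - 293 = -495133/1690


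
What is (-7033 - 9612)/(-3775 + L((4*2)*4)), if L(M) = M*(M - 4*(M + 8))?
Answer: 16645/7871 ≈ 2.1147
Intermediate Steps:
L(M) = M*(-32 - 3*M) (L(M) = M*(M - 4*(8 + M)) = M*(M + (-32 - 4*M)) = M*(-32 - 3*M))
(-7033 - 9612)/(-3775 + L((4*2)*4)) = (-7033 - 9612)/(-3775 - (4*2)*4*(32 + 3*((4*2)*4))) = -16645/(-3775 - 8*4*(32 + 3*(8*4))) = -16645/(-3775 - 1*32*(32 + 3*32)) = -16645/(-3775 - 1*32*(32 + 96)) = -16645/(-3775 - 1*32*128) = -16645/(-3775 - 4096) = -16645/(-7871) = -16645*(-1/7871) = 16645/7871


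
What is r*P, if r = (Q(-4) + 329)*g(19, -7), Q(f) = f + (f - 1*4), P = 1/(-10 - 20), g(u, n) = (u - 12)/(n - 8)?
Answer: 2219/450 ≈ 4.9311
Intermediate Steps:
g(u, n) = (-12 + u)/(-8 + n)
P = -1/30 (P = 1/(-30) = -1/30 ≈ -0.033333)
Q(f) = -4 + 2*f (Q(f) = f + (f - 4) = f + (-4 + f) = -4 + 2*f)
r = -2219/15 (r = ((-4 + 2*(-4)) + 329)*((-12 + 19)/(-8 - 7)) = ((-4 - 8) + 329)*(7/(-15)) = (-12 + 329)*(-1/15*7) = 317*(-7/15) = -2219/15 ≈ -147.93)
r*P = -2219/15*(-1/30) = 2219/450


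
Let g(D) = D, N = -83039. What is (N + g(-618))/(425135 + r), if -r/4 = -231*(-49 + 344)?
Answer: -83657/697715 ≈ -0.11990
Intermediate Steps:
r = 272580 (r = -(-924)*(-49 + 344) = -(-924)*295 = -4*(-68145) = 272580)
(N + g(-618))/(425135 + r) = (-83039 - 618)/(425135 + 272580) = -83657/697715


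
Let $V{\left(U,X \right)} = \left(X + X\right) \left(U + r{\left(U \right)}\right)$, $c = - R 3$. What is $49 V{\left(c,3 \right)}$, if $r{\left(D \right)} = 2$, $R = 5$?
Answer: $-3822$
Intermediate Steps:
$c = -15$ ($c = \left(-1\right) 5 \cdot 3 = \left(-5\right) 3 = -15$)
$V{\left(U,X \right)} = 2 X \left(2 + U\right)$ ($V{\left(U,X \right)} = \left(X + X\right) \left(U + 2\right) = 2 X \left(2 + U\right)$)
$49 V{\left(c,3 \right)} = 49 \cdot 2 \cdot 3 \left(2 - 15\right) = 49 \cdot 2 \cdot 3 \left(-13\right) = 49 \left(-78\right) = -3822$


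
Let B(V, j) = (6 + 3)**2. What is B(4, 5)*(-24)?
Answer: -1944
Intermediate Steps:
B(V, j) = 81 (B(V, j) = 9**2 = 81)
B(4, 5)*(-24) = 81*(-24) = -1944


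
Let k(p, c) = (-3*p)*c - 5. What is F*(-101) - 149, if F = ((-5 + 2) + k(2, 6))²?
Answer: -195685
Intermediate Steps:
k(p, c) = -5 - 3*c*p (k(p, c) = -3*c*p - 5 = -5 - 3*c*p)
F = 1936 (F = ((-5 + 2) + (-5 - 3*6*2))² = (-3 + (-5 - 36))² = (-3 - 41)² = (-44)² = 1936)
F*(-101) - 149 = 1936*(-101) - 149 = -195536 - 149 = -195685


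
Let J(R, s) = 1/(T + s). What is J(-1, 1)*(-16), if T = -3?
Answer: 8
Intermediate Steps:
J(R, s) = 1/(-3 + s)
J(-1, 1)*(-16) = -16/(-3 + 1) = -16/(-2) = -½*(-16) = 8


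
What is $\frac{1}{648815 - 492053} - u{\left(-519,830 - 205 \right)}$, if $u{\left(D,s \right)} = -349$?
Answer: $\frac{54709939}{156762} \approx 349.0$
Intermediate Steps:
$\frac{1}{648815 - 492053} - u{\left(-519,830 - 205 \right)} = \frac{1}{648815 - 492053} - -349 = \frac{1}{156762} + 349 = \frac{54709939}{156762}$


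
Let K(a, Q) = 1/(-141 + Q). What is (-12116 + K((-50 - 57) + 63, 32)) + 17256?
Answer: 560259/109 ≈ 5140.0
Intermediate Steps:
(-12116 + K((-50 - 57) + 63, 32)) + 17256 = (-12116 + 1/(-141 + 32)) + 17256 = (-12116 + 1/(-109)) + 17256 = (-12116 - 1/109) + 17256 = -1320645/109 + 17256 = 560259/109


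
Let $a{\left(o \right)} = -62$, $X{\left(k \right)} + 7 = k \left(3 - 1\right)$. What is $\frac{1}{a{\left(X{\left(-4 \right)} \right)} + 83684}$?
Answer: $\frac{1}{83622} \approx 1.1959 \cdot 10^{-5}$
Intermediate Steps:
$X{\left(k \right)} = -7 + 2 k$ ($X{\left(k \right)} = -7 + k \left(3 - 1\right) = -7 + k 2 = -7 + 2 k$)
$\frac{1}{a{\left(X{\left(-4 \right)} \right)} + 83684} = \frac{1}{-62 + 83684} = \frac{1}{83622}$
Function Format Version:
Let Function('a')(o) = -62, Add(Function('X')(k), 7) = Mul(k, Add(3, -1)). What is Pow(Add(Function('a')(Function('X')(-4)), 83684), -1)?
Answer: Rational(1, 83622) ≈ 1.1959e-5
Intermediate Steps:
Function('X')(k) = Add(-7, Mul(2, k)) (Function('X')(k) = Add(-7, Mul(k, Add(3, -1))) = Add(-7, Mul(k, 2)) = Add(-7, Mul(2, k)))
Pow(Add(Function('a')(Function('X')(-4)), 83684), -1) = Pow(Add(-62, 83684), -1) = Pow(83622, -1) = Rational(1, 83622)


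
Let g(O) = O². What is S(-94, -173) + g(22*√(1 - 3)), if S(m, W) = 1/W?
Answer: -167465/173 ≈ -968.01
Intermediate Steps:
S(-94, -173) + g(22*√(1 - 3)) = 1/(-173) + (22*√(1 - 3))² = -1/173 + (22*√(-2))² = -1/173 + (22*(I*√2))² = -1/173 + (22*I*√2)² = -1/173 - 968 = -167465/173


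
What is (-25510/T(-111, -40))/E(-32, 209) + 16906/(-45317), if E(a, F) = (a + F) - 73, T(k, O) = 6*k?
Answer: -7470257/1569418344 ≈ -0.0047599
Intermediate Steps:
E(a, F) = -73 + F + a (E(a, F) = (F + a) - 73 = -73 + F + a)
(-25510/T(-111, -40))/E(-32, 209) + 16906/(-45317) = (-25510/(6*(-111)))/(-73 + 209 - 32) + 16906/(-45317) = -25510/(-666)/104 + 16906*(-1/45317) = -25510*(-1/666)*(1/104) - 16906/45317 = (12755/333)*(1/104) - 16906/45317 = 12755/34632 - 16906/45317 = -7470257/1569418344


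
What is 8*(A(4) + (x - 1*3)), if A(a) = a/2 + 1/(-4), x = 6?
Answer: 38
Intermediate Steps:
A(a) = -1/4 + a/2 (A(a) = a*(1/2) + 1*(-1/4) = a/2 - 1/4 = -1/4 + a/2)
8*(A(4) + (x - 1*3)) = 8*((-1/4 + (1/2)*4) + (6 - 1*3)) = 8*((-1/4 + 2) + (6 - 3)) = 8*(7/4 + 3) = 8*(19/4) = 38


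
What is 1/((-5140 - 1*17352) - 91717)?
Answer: -1/114209 ≈ -8.7559e-6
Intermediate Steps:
1/((-5140 - 1*17352) - 91717) = 1/((-5140 - 17352) - 91717) = 1/(-22492 - 91717) = 1/(-114209) = -1/114209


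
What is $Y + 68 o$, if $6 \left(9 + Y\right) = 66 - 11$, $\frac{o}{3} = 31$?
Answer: $\frac{37945}{6} \approx 6324.2$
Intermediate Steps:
$o = 93$ ($o = 3 \cdot 31 = 93$)
$Y = \frac{1}{6}$ ($Y = -9 + \frac{66 - 11}{6} = -9 + \frac{1}{6} \cdot 55 = -9 + \frac{55}{6} = \frac{1}{6} \approx 0.16667$)
$Y + 68 o = \frac{1}{6} + 68 \cdot 93 = \frac{1}{6} + 6324 = \frac{37945}{6}$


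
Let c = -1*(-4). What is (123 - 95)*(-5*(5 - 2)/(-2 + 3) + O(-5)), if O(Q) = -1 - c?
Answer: -560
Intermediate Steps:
c = 4
O(Q) = -5 (O(Q) = -1 - 1*4 = -1 - 4 = -5)
(123 - 95)*(-5*(5 - 2)/(-2 + 3) + O(-5)) = (123 - 95)*(-5*(5 - 2)/(-2 + 3) - 5) = 28*(-15/1 - 5) = 28*(-15 - 5) = 28*(-20) = -560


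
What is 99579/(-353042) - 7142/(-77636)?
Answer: -651186160/3426096089 ≈ -0.19007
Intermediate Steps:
99579/(-353042) - 7142/(-77636) = 99579*(-1/353042) - 7142*(-1/77636) = -99579/353042 + 3571/38818 = -651186160/3426096089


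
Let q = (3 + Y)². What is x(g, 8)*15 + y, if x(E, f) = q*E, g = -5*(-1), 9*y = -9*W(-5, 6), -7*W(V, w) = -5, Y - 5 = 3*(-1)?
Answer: 13120/7 ≈ 1874.3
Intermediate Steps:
Y = 2 (Y = 5 + 3*(-1) = 5 - 3 = 2)
W(V, w) = 5/7 (W(V, w) = -⅐*(-5) = 5/7)
y = -5/7 (y = (-9*5/7)/9 = (⅑)*(-45/7) = -5/7 ≈ -0.71429)
q = 25 (q = (3 + 2)² = 5² = 25)
g = 5
x(E, f) = 25*E
x(g, 8)*15 + y = (25*5)*15 - 5/7 = 125*15 - 5/7 = 1875 - 5/7 = 13120/7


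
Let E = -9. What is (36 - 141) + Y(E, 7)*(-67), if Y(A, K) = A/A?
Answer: -172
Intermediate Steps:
Y(A, K) = 1
(36 - 141) + Y(E, 7)*(-67) = (36 - 141) + 1*(-67) = -105 - 67 = -172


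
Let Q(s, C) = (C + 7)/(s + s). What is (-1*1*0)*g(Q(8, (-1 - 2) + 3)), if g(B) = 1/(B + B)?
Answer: 0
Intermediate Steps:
Q(s, C) = (7 + C)/(2*s) (Q(s, C) = (7 + C)/((2*s)) = (7 + C)*(1/(2*s)) = (7 + C)/(2*s))
g(B) = 1/(2*B)
(-1*1*0)*g(Q(8, (-1 - 2) + 3)) = (-1*1*0)*(1/(2*(((½)*(7 + ((-1 - 2) + 3))/8)))) = (-1*0)*(1/(2*(((½)*(⅛)*(7 + (-3 + 3)))))) = 0*(1/(2*(((½)*(⅛)*(7 + 0))))) = 0*(1/(2*(((½)*(⅛)*7)))) = 0*(1/(2*(7/16))) = 0*((½)*(16/7)) = 0*(8/7) = 0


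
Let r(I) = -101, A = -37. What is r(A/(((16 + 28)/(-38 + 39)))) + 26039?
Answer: 25938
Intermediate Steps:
r(A/(((16 + 28)/(-38 + 39)))) + 26039 = -101 + 26039 = 25938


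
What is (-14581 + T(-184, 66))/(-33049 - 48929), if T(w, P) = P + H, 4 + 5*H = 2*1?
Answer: 72577/409890 ≈ 0.17706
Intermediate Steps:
H = -2/5 (H = -4/5 + (2*1)/5 = -4/5 + (1/5)*2 = -4/5 + 2/5 = -2/5 ≈ -0.40000)
T(w, P) = -2/5 + P (T(w, P) = P - 2/5 = -2/5 + P)
(-14581 + T(-184, 66))/(-33049 - 48929) = (-14581 + (-2/5 + 66))/(-33049 - 48929) = (-14581 + 328/5)/(-81978) = -72577/5*(-1/81978) = 72577/409890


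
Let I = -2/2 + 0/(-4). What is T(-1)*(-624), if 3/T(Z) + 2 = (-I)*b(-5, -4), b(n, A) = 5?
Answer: -624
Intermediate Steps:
I = -1 (I = -2*½ + 0*(-¼) = -1 + 0 = -1)
T(Z) = 1 (T(Z) = 3/(-2 - 1*(-1)*5) = 3/(-2 + 1*5) = 3/(-2 + 5) = 3/3 = 3*(⅓) = 1)
T(-1)*(-624) = 1*(-624) = -624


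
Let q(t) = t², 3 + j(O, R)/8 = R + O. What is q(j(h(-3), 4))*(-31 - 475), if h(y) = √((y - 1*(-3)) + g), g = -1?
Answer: -64768*I ≈ -64768.0*I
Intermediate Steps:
h(y) = √(2 + y) (h(y) = √((y - 1*(-3)) - 1) = √((y + 3) - 1) = √((3 + y) - 1) = √(2 + y))
j(O, R) = -24 + 8*O + 8*R (j(O, R) = -24 + 8*(R + O) = -24 + 8*(O + R) = -24 + (8*O + 8*R) = -24 + 8*O + 8*R)
q(j(h(-3), 4))*(-31 - 475) = (-24 + 8*√(2 - 3) + 8*4)²*(-31 - 475) = (-24 + 8*√(-1) + 32)²*(-506) = (-24 + 8*I + 32)²*(-506) = (8 + 8*I)²*(-506) = -506*(8 + 8*I)²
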